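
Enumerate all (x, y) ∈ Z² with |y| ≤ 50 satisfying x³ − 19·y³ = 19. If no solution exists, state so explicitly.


The equation is x³ - 19y³ = 19. For fixed y, x³ = 19·y³ + 19, so a solution requires the RHS to be a perfect cube.
Strategy: iterate y from -50 to 50, compute RHS = 19·y³ + 19, and check whether it is a (positive or negative) perfect cube.
Check small values of y:
  y = 0: RHS = 19 is not a perfect cube.
  y = 1: RHS = 38 is not a perfect cube.
  y = -1: RHS = 0 = (0)³ ⇒ x = 0 works.
  y = 2: RHS = 171 is not a perfect cube.
  y = -2: RHS = -133 is not a perfect cube.
  y = 3: RHS = 532 is not a perfect cube.
  y = -3: RHS = -494 is not a perfect cube.
Continuing the search up to |y| = 50 finds no further solutions beyond those listed.
Collected solutions: (0, -1).

Solutions (with |y| ≤ 50): (0, -1).


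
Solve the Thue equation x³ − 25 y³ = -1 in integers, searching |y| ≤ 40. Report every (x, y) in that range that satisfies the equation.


The equation is x³ - 25y³ = -1. For fixed y, x³ = 25·y³ − 1, so a solution requires the RHS to be a perfect cube.
Strategy: iterate y from -40 to 40, compute RHS = 25·y³ − 1, and check whether it is a (positive or negative) perfect cube.
Check small values of y:
  y = 0: RHS = -1 = (-1)³ ⇒ x = -1 works.
  y = 1: RHS = 24 is not a perfect cube.
  y = -1: RHS = -26 is not a perfect cube.
  y = 2: RHS = 199 is not a perfect cube.
  y = -2: RHS = -201 is not a perfect cube.
  y = 3: RHS = 674 is not a perfect cube.
  y = -3: RHS = -676 is not a perfect cube.
Continuing the search up to |y| = 40 finds no further solutions beyond those listed.
Collected solutions: (-1, 0).

Solutions (with |y| ≤ 40): (-1, 0).


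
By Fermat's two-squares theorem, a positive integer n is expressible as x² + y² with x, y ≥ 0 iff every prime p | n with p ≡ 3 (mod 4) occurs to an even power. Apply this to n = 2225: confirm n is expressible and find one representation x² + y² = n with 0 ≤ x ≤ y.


Step 1: Factor n = 2225 = 5^2 · 89.
Step 2: Check the mod-4 condition on each prime factor: 5 ≡ 1 (mod 4), exponent 2; 89 ≡ 1 (mod 4), exponent 1.
All primes ≡ 3 (mod 4) appear to even exponent (or don't appear), so by the two-squares theorem n IS expressible as a sum of two squares.
Step 3: Build a representation. Here n = 5 · 5 · 89 is a product of primes ≡ 1 (mod 4). Each prime p ≡ 1 (mod 4) is itself a sum of two squares; find a² by testing p − a² for a perfect square:
  5: 5 − 1² = 4 = 2² ⇒ 5 = 1² + 2².
  89: 89 − 1² = 88, 89 − 2² = 85, 89 − 3² = 80, 89 − 4² = 73, 89 − 5² = 64 = 8² ⇒ 89 = 5² + 8².
  Combine using the Brahmagupta–Fibonacci identity (a² + b²)(c² + d²) = (ac − bd)² + (ad + bc)² = (ac + bd)² + (ad − bc)²:
  5 · 5 = 25: from (1² + 2²)(1² + 2²), take (1·1 − 2·2, 1·2 + 2·1) = (1 − 4, 2 + 2) = (-3, 4); dropping signs (only squares matter) gives (3, 4); check 3² + 4² = 9 + 16 = 25 ✓.
  25 · 89 = 2225: from (3² + 4²)(5² + 8²), take (3·5 − 4·8, 3·8 + 4·5) = (15 − 32, 24 + 20) = (-17, 44); dropping signs (only squares matter) gives (17, 44); check 17² + 44² = 289 + 1936 = 2225 ✓.
Step 4: Order so x ≤ y and verify: 17² + 44² = 289 + 1936 = 2225 = n. ✓

n = 2225 = 17² + 44² (one valid representation with x ≤ y).


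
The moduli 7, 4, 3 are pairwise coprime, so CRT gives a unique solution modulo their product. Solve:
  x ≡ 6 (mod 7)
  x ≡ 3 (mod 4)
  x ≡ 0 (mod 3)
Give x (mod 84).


Moduli 7, 4, 3 are pairwise coprime; by CRT there is a unique solution modulo M = 7 · 4 · 3 = 84.
Solve pairwise, accumulating the modulus:
  Start with x ≡ 6 (mod 7).
  Combine with x ≡ 3 (mod 4): since gcd(7, 4) = 1, we get a unique residue mod 28.
    Write x = 6 + 7·t and substitute into x ≡ 3 (mod 4): 7·t ≡ 3 − 6 = -3 (mod 4).
    Reduce coefficients mod 4: 3·t ≡ 1 (mod 4).
    The inverse of 3 mod 4 is 3 (since 3·3 = 9 = 2·4 + 1), so t ≡ 3·1 = 3 ≡ 3 (mod 4).
    Then x = 6 + 7·3 = 27, valid modulo lcm(7, 4) = 28: x ≡ 27 (mod 28).
  Combine with x ≡ 0 (mod 3): since gcd(28, 3) = 1, we get a unique residue mod 84.
    Write x = 27 + 28·t and substitute into x ≡ 0 (mod 3): 28·t ≡ 0 − 27 = -27 (mod 3).
    Reduce coefficients mod 3: 1·t ≡ 0 (mod 3).
    So t ≡ 0 (mod 3).
    Then x = 27 + 28·0 = 27, valid modulo lcm(28, 3) = 84: x ≡ 27 (mod 84).
Verify: 27 mod 7 = 6 ✓, 27 mod 4 = 3 ✓, 27 mod 3 = 0 ✓.

x ≡ 27 (mod 84).


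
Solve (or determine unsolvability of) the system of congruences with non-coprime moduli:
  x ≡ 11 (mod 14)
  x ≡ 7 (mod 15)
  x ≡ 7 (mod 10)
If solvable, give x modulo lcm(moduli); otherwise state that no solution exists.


Moduli 14, 15, 10 are not pairwise coprime, so CRT works modulo lcm(m_i) when all pairwise compatibility conditions hold.
Pairwise compatibility: gcd(m_i, m_j) must divide a_i - a_j for every pair.
Merge one congruence at a time:
  Start: x ≡ 11 (mod 14).
  Combine with x ≡ 7 (mod 15): gcd(14, 15) = 1; 7 - 11 = -4, which IS divisible by 1, so compatible.
    Write x = 11 + 14·t and substitute into x ≡ 7 (mod 15): 14·t ≡ 7 − 11 = -4 (mod 15).
    Reduce coefficients mod 15: 14·t ≡ 11 (mod 15).
    The inverse of 14 mod 15 is 14 (since 14·14 = 196 = 13·15 + 1), so t ≡ 14·11 = 154 ≡ 4 (mod 15).
    Then x = 11 + 14·4 = 67, valid modulo lcm(14, 15) = 210: x ≡ 67 (mod 210).
  Combine with x ≡ 7 (mod 10): gcd(210, 10) = 10; 7 - 67 = -60, which IS divisible by 10, so compatible.
    Write x = 67 + 210·t and substitute into x ≡ 7 (mod 10): 210·t ≡ 7 − 67 = -60 (mod 10).
    Divide the congruence (and modulus) by g = 10: 21·t ≡ -6 (mod 1).
    Modulo 1 every t works; take t = 0.
    Then x = 67 + 210·0 = 67, valid modulo lcm(210, 10) = 210: x ≡ 67 (mod 210).
Verify: 67 mod 14 = 11, 67 mod 15 = 7, 67 mod 10 = 7.

x ≡ 67 (mod 210).


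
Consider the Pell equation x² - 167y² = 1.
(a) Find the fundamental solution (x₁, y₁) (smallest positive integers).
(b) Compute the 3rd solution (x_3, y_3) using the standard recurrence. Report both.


Step 1: Find the fundamental solution (x₁, y₁) of x² - 167y² = 1.
  Expand √167 as a continued fraction. a₀ = ⌊√167⌋ = 12; iterate m_{k+1} = d_k·a_k − m_k, d_{k+1} = (167 − m_{k+1}²)/d_k, a_{k+1} = ⌊(a₀ + m_{k+1})/d_{k+1}⌋ (starting m₀ = 0, d₀ = 1), with convergents p_k = a_k·p_{k-1} + p_{k-2}, q_k = a_k·q_{k-1} + q_{k-2} (p₋₁ = 1, q₋₁ = 0):
  k = 0: a₀ = 12; p₀/q₀ = 12/1; p₀² − 167·q₀² = 144 − 167 = -23.
  k = 1: m = 12, d = 23, a = ⌊(12 + 12)/23⌋ = 1; p/q = (1·12 + 1)/(1·1 + 0) = 13/1; p² − 167·q² = 169 − 167 = 2.
  k = 2: m = 11, d = 2, a = ⌊(12 + 11)/2⌋ = 11; p/q = (11·13 + 12)/(11·1 + 1) = 155/12; p² − 167·q² = 24025 − 24048 = -23.
  k = 3: m = 11, d = 23, a = ⌊(12 + 11)/23⌋ = 1; p/q = (1·155 + 13)/(1·12 + 1) = 168/13; p² − 167·q² = 28224 − 28223 = 1.
  The first convergent with p² − 167·q² = 1 gives the fundamental solution (x₁, y₁) = (168, 13).
Step 2: Apply the recurrence (x_{n+1}, y_{n+1}) = (x₁x_n + 167y₁y_n, x₁y_n + y₁x_n) repeatedly.
  From (x_1, y_1) = (168, 13): x_2 = 168·168 + 167·13·13 = 56447; y_2 = 168·13 + 13·168 = 4368.
  From (x_2, y_2) = (56447, 4368): x_3 = 168·56447 + 167·13·4368 = 18966024; y_3 = 168·4368 + 13·56447 = 1467635.
Step 3: Verify x_3² - 167·y_3² = 359710066368576 - 359710066368575 = 1 (should be 1). ✓

(x_1, y_1) = (168, 13); (x_3, y_3) = (18966024, 1467635).


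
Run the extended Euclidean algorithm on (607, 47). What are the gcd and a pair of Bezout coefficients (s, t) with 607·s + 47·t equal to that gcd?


Euclidean algorithm on (607, 47) — divide until remainder is 0:
  607 = 12 · 47 + 43
  47 = 1 · 43 + 4
  43 = 10 · 4 + 3
  4 = 1 · 3 + 1
  3 = 3 · 1 + 0
gcd(607, 47) = 1.
Track Bezout coefficients alongside the remainders: start with r₀ = 607 = a·1 + b·0 (s = 1, t = 0) and r₁ = 47 = a·0 + b·1 (s = 0, t = 1); each new remainder r_{k+1} = r_{k-1} − q_k·r_k inherits s_{k+1} = s_{k-1} − q_k·s_k, t_{k+1} = t_{k-1} − q_k·t_k, so r_k = a·s_k + b·t_k at every step:
  q = 12: r = 43, s = 1 − 12·0 = 1, t = 0 − 12·1 = -12  (check: 607·1 + 47·(-12) = 43)
  q = 1: r = 4, s = 0 − 1·1 = -1, t = 1 − 1·(-12) = 13  (check: 607·(-1) + 47·13 = 4)
  q = 10: r = 3, s = 1 − 10·(-1) = 11, t = -12 − 10·13 = -142  (check: 607·11 + 47·(-142) = 3)
  q = 1: r = 1, s = -1 − 1·11 = -12, t = 13 − 1·(-142) = 155  (check: 607·(-12) + 47·155 = 1)
The row with r = 1 (the gcd) gives the Bezout coefficients s = -12, t = 155.
Result: 607 · (-12) + 47 · (155) = 1.

gcd(607, 47) = 1; s = -12, t = 155 (check: 607·(-12) + 47·155 = 1).


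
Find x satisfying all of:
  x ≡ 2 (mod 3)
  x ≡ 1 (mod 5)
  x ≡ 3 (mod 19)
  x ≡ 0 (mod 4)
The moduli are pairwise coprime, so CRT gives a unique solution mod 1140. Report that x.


Product of moduli M = 3 · 5 · 19 · 4 = 1140.
Merge one congruence at a time:
  Start: x ≡ 2 (mod 3).
  Combine with x ≡ 1 (mod 5); new modulus lcm = 15.
    Write x = 2 + 3·t and substitute into x ≡ 1 (mod 5): 3·t ≡ 1 − 2 = -1 (mod 5).
    Reduce coefficients mod 5: 3·t ≡ 4 (mod 5).
    The inverse of 3 mod 5 is 2 (since 3·2 = 6 = 1·5 + 1), so t ≡ 2·4 = 8 ≡ 3 (mod 5).
    Then x = 2 + 3·3 = 11, valid modulo lcm(3, 5) = 15: x ≡ 11 (mod 15).
  Combine with x ≡ 3 (mod 19); new modulus lcm = 285.
    Write x = 11 + 15·t and substitute into x ≡ 3 (mod 19): 15·t ≡ 3 − 11 = -8 (mod 19).
    Reduce coefficients mod 19: 15·t ≡ 11 (mod 19).
    The inverse of 15 mod 19 is 14 (since 15·14 = 210 = 11·19 + 1), so t ≡ 14·11 = 154 ≡ 2 (mod 19).
    Then x = 11 + 15·2 = 41, valid modulo lcm(15, 19) = 285: x ≡ 41 (mod 285).
  Combine with x ≡ 0 (mod 4); new modulus lcm = 1140.
    Write x = 41 + 285·t and substitute into x ≡ 0 (mod 4): 285·t ≡ 0 − 41 = -41 (mod 4).
    Reduce coefficients mod 4: 1·t ≡ 3 (mod 4).
    So t ≡ 3 (mod 4).
    Then x = 41 + 285·3 = 896, valid modulo lcm(285, 4) = 1140: x ≡ 896 (mod 1140).
Verify against each original: 896 mod 3 = 2, 896 mod 5 = 1, 896 mod 19 = 3, 896 mod 4 = 0.

x ≡ 896 (mod 1140).


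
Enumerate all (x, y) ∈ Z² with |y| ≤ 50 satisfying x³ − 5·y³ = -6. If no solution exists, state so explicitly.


The equation is x³ - 5y³ = -6. For fixed y, x³ = 5·y³ − 6, so a solution requires the RHS to be a perfect cube.
Strategy: iterate y from -50 to 50, compute RHS = 5·y³ − 6, and check whether it is a (positive or negative) perfect cube.
Check small values of y:
  y = 0: RHS = -6 is not a perfect cube.
  y = 1: RHS = -1 = (-1)³ ⇒ x = -1 works.
  y = -1: RHS = -11 is not a perfect cube.
  y = 2: RHS = 34 is not a perfect cube.
  y = -2: RHS = -46 is not a perfect cube.
  y = 3: RHS = 129 is not a perfect cube.
  y = -3: RHS = -141 is not a perfect cube.
Continuing the search up to |y| = 50 finds no further solutions beyond those listed.
Collected solutions: (-1, 1).

Solutions (with |y| ≤ 50): (-1, 1).


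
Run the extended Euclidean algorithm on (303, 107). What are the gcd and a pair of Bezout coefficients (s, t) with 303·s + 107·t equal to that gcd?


Euclidean algorithm on (303, 107) — divide until remainder is 0:
  303 = 2 · 107 + 89
  107 = 1 · 89 + 18
  89 = 4 · 18 + 17
  18 = 1 · 17 + 1
  17 = 17 · 1 + 0
gcd(303, 107) = 1.
Track Bezout coefficients alongside the remainders: start with r₀ = 303 = a·1 + b·0 (s = 1, t = 0) and r₁ = 107 = a·0 + b·1 (s = 0, t = 1); each new remainder r_{k+1} = r_{k-1} − q_k·r_k inherits s_{k+1} = s_{k-1} − q_k·s_k, t_{k+1} = t_{k-1} − q_k·t_k, so r_k = a·s_k + b·t_k at every step:
  q = 2: r = 89, s = 1 − 2·0 = 1, t = 0 − 2·1 = -2  (check: 303·1 + 107·(-2) = 89)
  q = 1: r = 18, s = 0 − 1·1 = -1, t = 1 − 1·(-2) = 3  (check: 303·(-1) + 107·3 = 18)
  q = 4: r = 17, s = 1 − 4·(-1) = 5, t = -2 − 4·3 = -14  (check: 303·5 + 107·(-14) = 17)
  q = 1: r = 1, s = -1 − 1·5 = -6, t = 3 − 1·(-14) = 17  (check: 303·(-6) + 107·17 = 1)
The row with r = 1 (the gcd) gives the Bezout coefficients s = -6, t = 17.
Result: 303 · (-6) + 107 · (17) = 1.

gcd(303, 107) = 1; s = -6, t = 17 (check: 303·(-6) + 107·17 = 1).


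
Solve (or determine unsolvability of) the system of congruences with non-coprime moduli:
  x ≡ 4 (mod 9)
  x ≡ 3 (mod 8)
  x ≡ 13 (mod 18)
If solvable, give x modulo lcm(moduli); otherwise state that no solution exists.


Moduli 9, 8, 18 are not pairwise coprime, so CRT works modulo lcm(m_i) when all pairwise compatibility conditions hold.
Pairwise compatibility: gcd(m_i, m_j) must divide a_i - a_j for every pair.
Merge one congruence at a time:
  Start: x ≡ 4 (mod 9).
  Combine with x ≡ 3 (mod 8): gcd(9, 8) = 1; 3 - 4 = -1, which IS divisible by 1, so compatible.
    Write x = 4 + 9·t and substitute into x ≡ 3 (mod 8): 9·t ≡ 3 − 4 = -1 (mod 8).
    Reduce coefficients mod 8: 1·t ≡ 7 (mod 8).
    So t ≡ 7 (mod 8).
    Then x = 4 + 9·7 = 67, valid modulo lcm(9, 8) = 72: x ≡ 67 (mod 72).
  Combine with x ≡ 13 (mod 18): gcd(72, 18) = 18; 13 - 67 = -54, which IS divisible by 18, so compatible.
    Write x = 67 + 72·t and substitute into x ≡ 13 (mod 18): 72·t ≡ 13 − 67 = -54 (mod 18).
    Divide the congruence (and modulus) by g = 18: 4·t ≡ -3 (mod 1).
    Modulo 1 every t works; take t = 0.
    Then x = 67 + 72·0 = 67, valid modulo lcm(72, 18) = 72: x ≡ 67 (mod 72).
Verify: 67 mod 9 = 4, 67 mod 8 = 3, 67 mod 18 = 13.

x ≡ 67 (mod 72).


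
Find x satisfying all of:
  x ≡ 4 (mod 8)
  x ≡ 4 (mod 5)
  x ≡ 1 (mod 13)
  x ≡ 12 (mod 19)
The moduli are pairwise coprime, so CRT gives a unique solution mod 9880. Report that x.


Product of moduli M = 8 · 5 · 13 · 19 = 9880.
Merge one congruence at a time:
  Start: x ≡ 4 (mod 8).
  Combine with x ≡ 4 (mod 5); new modulus lcm = 40.
    Write x = 4 + 8·t and substitute into x ≡ 4 (mod 5): 8·t ≡ 4 − 4 = 0 (mod 5).
    Reduce coefficients mod 5: 3·t ≡ 0 (mod 5).
    The inverse of 3 mod 5 is 2 (since 3·2 = 6 = 1·5 + 1), so t ≡ 2·0 = 0 ≡ 0 (mod 5).
    Then x = 4 + 8·0 = 4, valid modulo lcm(8, 5) = 40: x ≡ 4 (mod 40).
  Combine with x ≡ 1 (mod 13); new modulus lcm = 520.
    Write x = 4 + 40·t and substitute into x ≡ 1 (mod 13): 40·t ≡ 1 − 4 = -3 (mod 13).
    Reduce coefficients mod 13: 1·t ≡ 10 (mod 13).
    So t ≡ 10 (mod 13).
    Then x = 4 + 40·10 = 404, valid modulo lcm(40, 13) = 520: x ≡ 404 (mod 520).
  Combine with x ≡ 12 (mod 19); new modulus lcm = 9880.
    Write x = 404 + 520·t and substitute into x ≡ 12 (mod 19): 520·t ≡ 12 − 404 = -392 (mod 19).
    Reduce coefficients mod 19: 7·t ≡ 7 (mod 19).
    The inverse of 7 mod 19 is 11 (since 7·11 = 77 = 4·19 + 1), so t ≡ 11·7 = 77 ≡ 1 (mod 19).
    Then x = 404 + 520·1 = 924, valid modulo lcm(520, 19) = 9880: x ≡ 924 (mod 9880).
Verify against each original: 924 mod 8 = 4, 924 mod 5 = 4, 924 mod 13 = 1, 924 mod 19 = 12.

x ≡ 924 (mod 9880).


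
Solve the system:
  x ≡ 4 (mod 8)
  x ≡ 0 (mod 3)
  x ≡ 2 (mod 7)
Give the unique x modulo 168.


Moduli 8, 3, 7 are pairwise coprime; by CRT there is a unique solution modulo M = 8 · 3 · 7 = 168.
Solve pairwise, accumulating the modulus:
  Start with x ≡ 4 (mod 8).
  Combine with x ≡ 0 (mod 3): since gcd(8, 3) = 1, we get a unique residue mod 24.
    Write x = 4 + 8·t and substitute into x ≡ 0 (mod 3): 8·t ≡ 0 − 4 = -4 (mod 3).
    Reduce coefficients mod 3: 2·t ≡ 2 (mod 3).
    The inverse of 2 mod 3 is 2 (since 2·2 = 4 = 1·3 + 1), so t ≡ 2·2 = 4 ≡ 1 (mod 3).
    Then x = 4 + 8·1 = 12, valid modulo lcm(8, 3) = 24: x ≡ 12 (mod 24).
  Combine with x ≡ 2 (mod 7): since gcd(24, 7) = 1, we get a unique residue mod 168.
    Write x = 12 + 24·t and substitute into x ≡ 2 (mod 7): 24·t ≡ 2 − 12 = -10 (mod 7).
    Reduce coefficients mod 7: 3·t ≡ 4 (mod 7).
    The inverse of 3 mod 7 is 5 (since 3·5 = 15 = 2·7 + 1), so t ≡ 5·4 = 20 ≡ 6 (mod 7).
    Then x = 12 + 24·6 = 156, valid modulo lcm(24, 7) = 168: x ≡ 156 (mod 168).
Verify: 156 mod 8 = 4 ✓, 156 mod 3 = 0 ✓, 156 mod 7 = 2 ✓.

x ≡ 156 (mod 168).


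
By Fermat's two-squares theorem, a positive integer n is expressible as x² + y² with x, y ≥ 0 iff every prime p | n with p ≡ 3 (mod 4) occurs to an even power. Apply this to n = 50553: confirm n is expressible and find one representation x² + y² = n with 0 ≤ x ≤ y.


Step 1: Factor n = 50553 = 3^2 · 41 · 137.
Step 2: Check the mod-4 condition on each prime factor: 3 ≡ 3 (mod 4), exponent 2 (must be even); 41 ≡ 1 (mod 4), exponent 1; 137 ≡ 1 (mod 4), exponent 1.
All primes ≡ 3 (mod 4) appear to even exponent (or don't appear), so by the two-squares theorem n IS expressible as a sum of two squares.
Step 3: Build a representation. Group n = k² · m with k = 3 and m = 41 · 137 = 5617 (a product of primes ≡ 1 (mod 4)); a representation of m scales to one of n via (k·x)² + (k·y)² = k²(x² + y²). Each prime p ≡ 1 (mod 4) is itself a sum of two squares; find a² by testing p − a² for a perfect square:
  41: 41 − 1² = 40, 41 − 2² = 37, 41 − 3² = 32, 41 − 4² = 25 = 5² ⇒ 41 = 4² + 5².
  137: 137 − 1² = 136, 137 − 2² = 133, 137 − 3² = 128, 137 − 4² = 121 = 11² ⇒ 137 = 4² + 11².
  Combine using the Brahmagupta–Fibonacci identity (a² + b²)(c² + d²) = (ac − bd)² + (ad + bc)² = (ac + bd)² + (ad − bc)²:
  41 · 137 = 5617: from (4² + 5²)(4² + 11²), take (4·4 − 5·11, 4·11 + 5·4) = (16 − 55, 44 + 20) = (-39, 64); dropping signs (only squares matter) gives (39, 64); check 39² + 64² = 1521 + 4096 = 5617 ✓.
  Scale by k = 3: (3·39, 3·64) = (117, 192).
Step 4: Order so x ≤ y and verify: 117² + 192² = 13689 + 36864 = 50553 = n. ✓

n = 50553 = 117² + 192² (one valid representation with x ≤ y).


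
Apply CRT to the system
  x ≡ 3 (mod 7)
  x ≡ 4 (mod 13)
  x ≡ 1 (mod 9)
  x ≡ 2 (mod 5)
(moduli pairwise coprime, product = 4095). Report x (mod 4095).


Product of moduli M = 7 · 13 · 9 · 5 = 4095.
Merge one congruence at a time:
  Start: x ≡ 3 (mod 7).
  Combine with x ≡ 4 (mod 13); new modulus lcm = 91.
    Write x = 3 + 7·t and substitute into x ≡ 4 (mod 13): 7·t ≡ 4 − 3 = 1 (mod 13).
    The inverse of 7 mod 13 is 2 (since 7·2 = 14 = 1·13 + 1), so t ≡ 2·1 = 2 ≡ 2 (mod 13).
    Then x = 3 + 7·2 = 17, valid modulo lcm(7, 13) = 91: x ≡ 17 (mod 91).
  Combine with x ≡ 1 (mod 9); new modulus lcm = 819.
    Write x = 17 + 91·t and substitute into x ≡ 1 (mod 9): 91·t ≡ 1 − 17 = -16 (mod 9).
    Reduce coefficients mod 9: 1·t ≡ 2 (mod 9).
    So t ≡ 2 (mod 9).
    Then x = 17 + 91·2 = 199, valid modulo lcm(91, 9) = 819: x ≡ 199 (mod 819).
  Combine with x ≡ 2 (mod 5); new modulus lcm = 4095.
    Write x = 199 + 819·t and substitute into x ≡ 2 (mod 5): 819·t ≡ 2 − 199 = -197 (mod 5).
    Reduce coefficients mod 5: 4·t ≡ 3 (mod 5).
    The inverse of 4 mod 5 is 4 (since 4·4 = 16 = 3·5 + 1), so t ≡ 4·3 = 12 ≡ 2 (mod 5).
    Then x = 199 + 819·2 = 1837, valid modulo lcm(819, 5) = 4095: x ≡ 1837 (mod 4095).
Verify against each original: 1837 mod 7 = 3, 1837 mod 13 = 4, 1837 mod 9 = 1, 1837 mod 5 = 2.

x ≡ 1837 (mod 4095).


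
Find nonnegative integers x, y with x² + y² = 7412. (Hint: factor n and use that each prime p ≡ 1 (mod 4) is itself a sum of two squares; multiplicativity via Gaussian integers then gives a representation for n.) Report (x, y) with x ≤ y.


Step 1: Factor n = 7412 = 2^2 · 17 · 109.
Step 2: Check the mod-4 condition on each prime factor: 2 = 2 (special); 17 ≡ 1 (mod 4), exponent 1; 109 ≡ 1 (mod 4), exponent 1.
All primes ≡ 3 (mod 4) appear to even exponent (or don't appear), so by the two-squares theorem n IS expressible as a sum of two squares.
Step 3: Build a representation. Group n = k² · m with k = 2 and m = 17 · 109 = 1853 (a product of primes ≡ 1 (mod 4)); a representation of m scales to one of n via (k·x)² + (k·y)² = k²(x² + y²). Each prime p ≡ 1 (mod 4) is itself a sum of two squares; find a² by testing p − a² for a perfect square:
  17: 17 − 1² = 16 = 4² ⇒ 17 = 1² + 4².
  109: 109 − 1² = 108, 109 − 2² = 105, 109 − 3² = 100 = 10² ⇒ 109 = 3² + 10².
  Combine using the Brahmagupta–Fibonacci identity (a² + b²)(c² + d²) = (ac − bd)² + (ad + bc)² = (ac + bd)² + (ad − bc)²:
  17 · 109 = 1853: from (1² + 4²)(3² + 10²), take (1·3 − 4·10, 1·10 + 4·3) = (3 − 40, 10 + 12) = (-37, 22); dropping signs (only squares matter) gives (37, 22); check 37² + 22² = 1369 + 484 = 1853 ✓.
  Scale by k = 2: (2·37, 2·22) = (74, 44).
Step 4: Order so x ≤ y and verify: 44² + 74² = 1936 + 5476 = 7412 = n. ✓

n = 7412 = 44² + 74² (one valid representation with x ≤ y).


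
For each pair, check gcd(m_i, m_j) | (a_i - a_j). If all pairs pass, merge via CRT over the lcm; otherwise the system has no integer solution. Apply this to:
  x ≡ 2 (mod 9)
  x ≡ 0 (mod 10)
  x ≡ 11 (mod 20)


Moduli 9, 10, 20 are not pairwise coprime, so CRT works modulo lcm(m_i) when all pairwise compatibility conditions hold.
Pairwise compatibility: gcd(m_i, m_j) must divide a_i - a_j for every pair.
Merge one congruence at a time:
  Start: x ≡ 2 (mod 9).
  Combine with x ≡ 0 (mod 10): gcd(9, 10) = 1; 0 - 2 = -2, which IS divisible by 1, so compatible.
    Write x = 2 + 9·t and substitute into x ≡ 0 (mod 10): 9·t ≡ 0 − 2 = -2 (mod 10).
    Reduce coefficients mod 10: 9·t ≡ 8 (mod 10).
    The inverse of 9 mod 10 is 9 (since 9·9 = 81 = 8·10 + 1), so t ≡ 9·8 = 72 ≡ 2 (mod 10).
    Then x = 2 + 9·2 = 20, valid modulo lcm(9, 10) = 90: x ≡ 20 (mod 90).
  Combine with x ≡ 11 (mod 20): gcd(90, 20) = 10, and 11 - 20 = -9 is NOT divisible by 10.
    ⇒ system is inconsistent (no integer solution).

No solution (the system is inconsistent).


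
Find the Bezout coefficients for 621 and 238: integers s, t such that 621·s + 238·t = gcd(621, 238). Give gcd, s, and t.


Euclidean algorithm on (621, 238) — divide until remainder is 0:
  621 = 2 · 238 + 145
  238 = 1 · 145 + 93
  145 = 1 · 93 + 52
  93 = 1 · 52 + 41
  52 = 1 · 41 + 11
  41 = 3 · 11 + 8
  11 = 1 · 8 + 3
  8 = 2 · 3 + 2
  3 = 1 · 2 + 1
  2 = 2 · 1 + 0
gcd(621, 238) = 1.
Track Bezout coefficients alongside the remainders: start with r₀ = 621 = a·1 + b·0 (s = 1, t = 0) and r₁ = 238 = a·0 + b·1 (s = 0, t = 1); each new remainder r_{k+1} = r_{k-1} − q_k·r_k inherits s_{k+1} = s_{k-1} − q_k·s_k, t_{k+1} = t_{k-1} − q_k·t_k, so r_k = a·s_k + b·t_k at every step:
  q = 2: r = 145, s = 1 − 2·0 = 1, t = 0 − 2·1 = -2  (check: 621·1 + 238·(-2) = 145)
  q = 1: r = 93, s = 0 − 1·1 = -1, t = 1 − 1·(-2) = 3  (check: 621·(-1) + 238·3 = 93)
  q = 1: r = 52, s = 1 − 1·(-1) = 2, t = -2 − 1·3 = -5  (check: 621·2 + 238·(-5) = 52)
  q = 1: r = 41, s = -1 − 1·2 = -3, t = 3 − 1·(-5) = 8  (check: 621·(-3) + 238·8 = 41)
  q = 1: r = 11, s = 2 − 1·(-3) = 5, t = -5 − 1·8 = -13  (check: 621·5 + 238·(-13) = 11)
  q = 3: r = 8, s = -3 − 3·5 = -18, t = 8 − 3·(-13) = 47  (check: 621·(-18) + 238·47 = 8)
  q = 1: r = 3, s = 5 − 1·(-18) = 23, t = -13 − 1·47 = -60  (check: 621·23 + 238·(-60) = 3)
  q = 2: r = 2, s = -18 − 2·23 = -64, t = 47 − 2·(-60) = 167  (check: 621·(-64) + 238·167 = 2)
  q = 1: r = 1, s = 23 − 1·(-64) = 87, t = -60 − 1·167 = -227  (check: 621·87 + 238·(-227) = 1)
The row with r = 1 (the gcd) gives the Bezout coefficients s = 87, t = -227.
Result: 621 · (87) + 238 · (-227) = 1.

gcd(621, 238) = 1; s = 87, t = -227 (check: 621·87 + 238·(-227) = 1).


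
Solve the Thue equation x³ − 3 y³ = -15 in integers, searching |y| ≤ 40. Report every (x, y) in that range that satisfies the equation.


The equation is x³ - 3y³ = -15. For fixed y, x³ = 3·y³ − 15, so a solution requires the RHS to be a perfect cube.
Strategy: iterate y from -40 to 40, compute RHS = 3·y³ − 15, and check whether it is a (positive or negative) perfect cube.
Check small values of y:
  y = 0: RHS = -15 is not a perfect cube.
  y = 1: RHS = -12 is not a perfect cube.
  y = -1: RHS = -18 is not a perfect cube.
  y = 2: RHS = 9 is not a perfect cube.
  y = -2: RHS = -39 is not a perfect cube.
  y = 3: RHS = 66 is not a perfect cube.
  y = -3: RHS = -96 is not a perfect cube.
Continuing the search up to |y| = 40 finds no solutions either.
No (x, y) in the scanned range satisfies the equation.

No integer solutions with |y| ≤ 40.


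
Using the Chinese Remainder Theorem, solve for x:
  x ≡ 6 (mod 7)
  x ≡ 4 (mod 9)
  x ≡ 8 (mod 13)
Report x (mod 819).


Moduli 7, 9, 13 are pairwise coprime; by CRT there is a unique solution modulo M = 7 · 9 · 13 = 819.
Solve pairwise, accumulating the modulus:
  Start with x ≡ 6 (mod 7).
  Combine with x ≡ 4 (mod 9): since gcd(7, 9) = 1, we get a unique residue mod 63.
    Write x = 6 + 7·t and substitute into x ≡ 4 (mod 9): 7·t ≡ 4 − 6 = -2 (mod 9).
    Reduce coefficients mod 9: 7·t ≡ 7 (mod 9).
    The inverse of 7 mod 9 is 4 (since 7·4 = 28 = 3·9 + 1), so t ≡ 4·7 = 28 ≡ 1 (mod 9).
    Then x = 6 + 7·1 = 13, valid modulo lcm(7, 9) = 63: x ≡ 13 (mod 63).
  Combine with x ≡ 8 (mod 13): since gcd(63, 13) = 1, we get a unique residue mod 819.
    Write x = 13 + 63·t and substitute into x ≡ 8 (mod 13): 63·t ≡ 8 − 13 = -5 (mod 13).
    Reduce coefficients mod 13: 11·t ≡ 8 (mod 13).
    The inverse of 11 mod 13 is 6 (since 11·6 = 66 = 5·13 + 1), so t ≡ 6·8 = 48 ≡ 9 (mod 13).
    Then x = 13 + 63·9 = 580, valid modulo lcm(63, 13) = 819: x ≡ 580 (mod 819).
Verify: 580 mod 7 = 6 ✓, 580 mod 9 = 4 ✓, 580 mod 13 = 8 ✓.

x ≡ 580 (mod 819).


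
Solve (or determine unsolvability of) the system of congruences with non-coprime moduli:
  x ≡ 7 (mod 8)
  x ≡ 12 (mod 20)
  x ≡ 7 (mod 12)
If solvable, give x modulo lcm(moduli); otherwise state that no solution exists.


Moduli 8, 20, 12 are not pairwise coprime, so CRT works modulo lcm(m_i) when all pairwise compatibility conditions hold.
Pairwise compatibility: gcd(m_i, m_j) must divide a_i - a_j for every pair.
Merge one congruence at a time:
  Start: x ≡ 7 (mod 8).
  Combine with x ≡ 12 (mod 20): gcd(8, 20) = 4, and 12 - 7 = 5 is NOT divisible by 4.
    ⇒ system is inconsistent (no integer solution).

No solution (the system is inconsistent).


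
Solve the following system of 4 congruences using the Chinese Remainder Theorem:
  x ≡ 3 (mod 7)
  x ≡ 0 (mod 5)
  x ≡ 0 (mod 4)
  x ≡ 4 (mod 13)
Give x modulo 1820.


Product of moduli M = 7 · 5 · 4 · 13 = 1820.
Merge one congruence at a time:
  Start: x ≡ 3 (mod 7).
  Combine with x ≡ 0 (mod 5); new modulus lcm = 35.
    Write x = 3 + 7·t and substitute into x ≡ 0 (mod 5): 7·t ≡ 0 − 3 = -3 (mod 5).
    Reduce coefficients mod 5: 2·t ≡ 2 (mod 5).
    The inverse of 2 mod 5 is 3 (since 2·3 = 6 = 1·5 + 1), so t ≡ 3·2 = 6 ≡ 1 (mod 5).
    Then x = 3 + 7·1 = 10, valid modulo lcm(7, 5) = 35: x ≡ 10 (mod 35).
  Combine with x ≡ 0 (mod 4); new modulus lcm = 140.
    Write x = 10 + 35·t and substitute into x ≡ 0 (mod 4): 35·t ≡ 0 − 10 = -10 (mod 4).
    Reduce coefficients mod 4: 3·t ≡ 2 (mod 4).
    The inverse of 3 mod 4 is 3 (since 3·3 = 9 = 2·4 + 1), so t ≡ 3·2 = 6 ≡ 2 (mod 4).
    Then x = 10 + 35·2 = 80, valid modulo lcm(35, 4) = 140: x ≡ 80 (mod 140).
  Combine with x ≡ 4 (mod 13); new modulus lcm = 1820.
    Write x = 80 + 140·t and substitute into x ≡ 4 (mod 13): 140·t ≡ 4 − 80 = -76 (mod 13).
    Reduce coefficients mod 13: 10·t ≡ 2 (mod 13).
    The inverse of 10 mod 13 is 4 (since 10·4 = 40 = 3·13 + 1), so t ≡ 4·2 = 8 ≡ 8 (mod 13).
    Then x = 80 + 140·8 = 1200, valid modulo lcm(140, 13) = 1820: x ≡ 1200 (mod 1820).
Verify against each original: 1200 mod 7 = 3, 1200 mod 5 = 0, 1200 mod 4 = 0, 1200 mod 13 = 4.

x ≡ 1200 (mod 1820).


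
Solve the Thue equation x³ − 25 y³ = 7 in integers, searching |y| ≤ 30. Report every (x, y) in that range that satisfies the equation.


The equation is x³ - 25y³ = 7. For fixed y, x³ = 25·y³ + 7, so a solution requires the RHS to be a perfect cube.
Strategy: iterate y from -30 to 30, compute RHS = 25·y³ + 7, and check whether it is a (positive or negative) perfect cube.
Check small values of y:
  y = 0: RHS = 7 is not a perfect cube.
  y = 1: RHS = 32 is not a perfect cube.
  y = -1: RHS = -18 is not a perfect cube.
  y = 2: RHS = 207 is not a perfect cube.
  y = -2: RHS = -193 is not a perfect cube.
  y = 3: RHS = 682 is not a perfect cube.
  y = -3: RHS = -668 is not a perfect cube.
Continuing the search up to |y| = 30 finds no solutions either.
No (x, y) in the scanned range satisfies the equation.

No integer solutions with |y| ≤ 30.


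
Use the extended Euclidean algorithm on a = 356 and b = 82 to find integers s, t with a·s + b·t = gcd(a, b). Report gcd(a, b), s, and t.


Euclidean algorithm on (356, 82) — divide until remainder is 0:
  356 = 4 · 82 + 28
  82 = 2 · 28 + 26
  28 = 1 · 26 + 2
  26 = 13 · 2 + 0
gcd(356, 82) = 2.
Track Bezout coefficients alongside the remainders: start with r₀ = 356 = a·1 + b·0 (s = 1, t = 0) and r₁ = 82 = a·0 + b·1 (s = 0, t = 1); each new remainder r_{k+1} = r_{k-1} − q_k·r_k inherits s_{k+1} = s_{k-1} − q_k·s_k, t_{k+1} = t_{k-1} − q_k·t_k, so r_k = a·s_k + b·t_k at every step:
  q = 4: r = 28, s = 1 − 4·0 = 1, t = 0 − 4·1 = -4  (check: 356·1 + 82·(-4) = 28)
  q = 2: r = 26, s = 0 − 2·1 = -2, t = 1 − 2·(-4) = 9  (check: 356·(-2) + 82·9 = 26)
  q = 1: r = 2, s = 1 − 1·(-2) = 3, t = -4 − 1·9 = -13  (check: 356·3 + 82·(-13) = 2)
The row with r = 2 (the gcd) gives the Bezout coefficients s = 3, t = -13.
Result: 356 · (3) + 82 · (-13) = 2.

gcd(356, 82) = 2; s = 3, t = -13 (check: 356·3 + 82·(-13) = 2).


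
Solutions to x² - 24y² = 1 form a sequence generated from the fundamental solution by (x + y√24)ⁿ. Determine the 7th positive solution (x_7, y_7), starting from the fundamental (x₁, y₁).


Step 1: Find the fundamental solution (x₁, y₁) of x² - 24y² = 1.
  Expand √24 as a continued fraction. a₀ = ⌊√24⌋ = 4; iterate m_{k+1} = d_k·a_k − m_k, d_{k+1} = (24 − m_{k+1}²)/d_k, a_{k+1} = ⌊(a₀ + m_{k+1})/d_{k+1}⌋ (starting m₀ = 0, d₀ = 1), with convergents p_k = a_k·p_{k-1} + p_{k-2}, q_k = a_k·q_{k-1} + q_{k-2} (p₋₁ = 1, q₋₁ = 0):
  k = 0: a₀ = 4; p₀/q₀ = 4/1; p₀² − 24·q₀² = 16 − 24 = -8.
  k = 1: m = 4, d = 8, a = ⌊(4 + 4)/8⌋ = 1; p/q = (1·4 + 1)/(1·1 + 0) = 5/1; p² − 24·q² = 25 − 24 = 1.
  The first convergent with p² − 24·q² = 1 gives the fundamental solution (x₁, y₁) = (5, 1).
Step 2: Apply the recurrence (x_{n+1}, y_{n+1}) = (x₁x_n + 24y₁y_n, x₁y_n + y₁x_n) repeatedly.
  From (x_1, y_1) = (5, 1): x_2 = 5·5 + 24·1·1 = 49; y_2 = 5·1 + 1·5 = 10.
  From (x_2, y_2) = (49, 10): x_3 = 5·49 + 24·1·10 = 485; y_3 = 5·10 + 1·49 = 99.
  From (x_3, y_3) = (485, 99): x_4 = 5·485 + 24·1·99 = 4801; y_4 = 5·99 + 1·485 = 980.
  From (x_4, y_4) = (4801, 980): x_5 = 5·4801 + 24·1·980 = 47525; y_5 = 5·980 + 1·4801 = 9701.
  From (x_5, y_5) = (47525, 9701): x_6 = 5·47525 + 24·1·9701 = 470449; y_6 = 5·9701 + 1·47525 = 96030.
  From (x_6, y_6) = (470449, 96030): x_7 = 5·470449 + 24·1·96030 = 4656965; y_7 = 5·96030 + 1·470449 = 950599.
Step 3: Verify x_7² - 24·y_7² = 21687323011225 - 21687323011224 = 1 (should be 1). ✓

(x_1, y_1) = (5, 1); (x_7, y_7) = (4656965, 950599).


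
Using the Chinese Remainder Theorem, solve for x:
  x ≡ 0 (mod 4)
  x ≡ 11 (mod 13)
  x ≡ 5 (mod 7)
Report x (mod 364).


Moduli 4, 13, 7 are pairwise coprime; by CRT there is a unique solution modulo M = 4 · 13 · 7 = 364.
Solve pairwise, accumulating the modulus:
  Start with x ≡ 0 (mod 4).
  Combine with x ≡ 11 (mod 13): since gcd(4, 13) = 1, we get a unique residue mod 52.
    Write x = 0 + 4·t and substitute into x ≡ 11 (mod 13): 4·t ≡ 11 − 0 = 11 (mod 13).
    The inverse of 4 mod 13 is 10 (since 4·10 = 40 = 3·13 + 1), so t ≡ 10·11 = 110 ≡ 6 (mod 13).
    Then x = 0 + 4·6 = 24, valid modulo lcm(4, 13) = 52: x ≡ 24 (mod 52).
  Combine with x ≡ 5 (mod 7): since gcd(52, 7) = 1, we get a unique residue mod 364.
    Write x = 24 + 52·t and substitute into x ≡ 5 (mod 7): 52·t ≡ 5 − 24 = -19 (mod 7).
    Reduce coefficients mod 7: 3·t ≡ 2 (mod 7).
    The inverse of 3 mod 7 is 5 (since 3·5 = 15 = 2·7 + 1), so t ≡ 5·2 = 10 ≡ 3 (mod 7).
    Then x = 24 + 52·3 = 180, valid modulo lcm(52, 7) = 364: x ≡ 180 (mod 364).
Verify: 180 mod 4 = 0 ✓, 180 mod 13 = 11 ✓, 180 mod 7 = 5 ✓.

x ≡ 180 (mod 364).


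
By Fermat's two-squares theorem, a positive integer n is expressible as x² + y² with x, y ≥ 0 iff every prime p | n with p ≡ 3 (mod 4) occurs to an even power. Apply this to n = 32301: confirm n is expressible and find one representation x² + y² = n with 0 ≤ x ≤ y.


Step 1: Factor n = 32301 = 3^2 · 37 · 97.
Step 2: Check the mod-4 condition on each prime factor: 3 ≡ 3 (mod 4), exponent 2 (must be even); 37 ≡ 1 (mod 4), exponent 1; 97 ≡ 1 (mod 4), exponent 1.
All primes ≡ 3 (mod 4) appear to even exponent (or don't appear), so by the two-squares theorem n IS expressible as a sum of two squares.
Step 3: Build a representation. Group n = k² · m with k = 3 and m = 37 · 97 = 3589 (a product of primes ≡ 1 (mod 4)); a representation of m scales to one of n via (k·x)² + (k·y)² = k²(x² + y²). Each prime p ≡ 1 (mod 4) is itself a sum of two squares; find a² by testing p − a² for a perfect square:
  37: 37 − 1² = 36 = 6² ⇒ 37 = 1² + 6².
  97: 97 − 1² = 96, 97 − 2² = 93, 97 − 3² = 88, 97 − 4² = 81 = 9² ⇒ 97 = 4² + 9².
  Combine using the Brahmagupta–Fibonacci identity (a² + b²)(c² + d²) = (ac − bd)² + (ad + bc)² = (ac + bd)² + (ad − bc)²:
  37 · 97 = 3589: from (1² + 6²)(4² + 9²), take (1·4 − 6·9, 1·9 + 6·4) = (4 − 54, 9 + 24) = (-50, 33); dropping signs (only squares matter) gives (50, 33); check 50² + 33² = 2500 + 1089 = 3589 ✓.
  Scale by k = 3: (3·50, 3·33) = (150, 99).
Step 4: Order so x ≤ y and verify: 99² + 150² = 9801 + 22500 = 32301 = n. ✓

n = 32301 = 99² + 150² (one valid representation with x ≤ y).


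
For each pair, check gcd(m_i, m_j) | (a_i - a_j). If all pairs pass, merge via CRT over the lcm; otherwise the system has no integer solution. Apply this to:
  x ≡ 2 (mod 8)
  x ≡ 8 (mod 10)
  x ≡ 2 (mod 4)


Moduli 8, 10, 4 are not pairwise coprime, so CRT works modulo lcm(m_i) when all pairwise compatibility conditions hold.
Pairwise compatibility: gcd(m_i, m_j) must divide a_i - a_j for every pair.
Merge one congruence at a time:
  Start: x ≡ 2 (mod 8).
  Combine with x ≡ 8 (mod 10): gcd(8, 10) = 2; 8 - 2 = 6, which IS divisible by 2, so compatible.
    Write x = 2 + 8·t and substitute into x ≡ 8 (mod 10): 8·t ≡ 8 − 2 = 6 (mod 10).
    Divide the congruence (and modulus) by g = 2: 4·t ≡ 3 (mod 5).
    The inverse of 4 mod 5 is 4 (since 4·4 = 16 = 3·5 + 1), so t ≡ 4·3 = 12 ≡ 2 (mod 5).
    Then x = 2 + 8·2 = 18, valid modulo lcm(8, 10) = 40: x ≡ 18 (mod 40).
  Combine with x ≡ 2 (mod 4): gcd(40, 4) = 4; 2 - 18 = -16, which IS divisible by 4, so compatible.
    Write x = 18 + 40·t and substitute into x ≡ 2 (mod 4): 40·t ≡ 2 − 18 = -16 (mod 4).
    Divide the congruence (and modulus) by g = 4: 10·t ≡ -4 (mod 1).
    Modulo 1 every t works; take t = 0.
    Then x = 18 + 40·0 = 18, valid modulo lcm(40, 4) = 40: x ≡ 18 (mod 40).
Verify: 18 mod 8 = 2, 18 mod 10 = 8, 18 mod 4 = 2.

x ≡ 18 (mod 40).


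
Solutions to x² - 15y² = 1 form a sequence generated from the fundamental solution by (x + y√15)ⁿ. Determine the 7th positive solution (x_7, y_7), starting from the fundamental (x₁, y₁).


Step 1: Find the fundamental solution (x₁, y₁) of x² - 15y² = 1.
  Expand √15 as a continued fraction. a₀ = ⌊√15⌋ = 3; iterate m_{k+1} = d_k·a_k − m_k, d_{k+1} = (15 − m_{k+1}²)/d_k, a_{k+1} = ⌊(a₀ + m_{k+1})/d_{k+1}⌋ (starting m₀ = 0, d₀ = 1), with convergents p_k = a_k·p_{k-1} + p_{k-2}, q_k = a_k·q_{k-1} + q_{k-2} (p₋₁ = 1, q₋₁ = 0):
  k = 0: a₀ = 3; p₀/q₀ = 3/1; p₀² − 15·q₀² = 9 − 15 = -6.
  k = 1: m = 3, d = 6, a = ⌊(3 + 3)/6⌋ = 1; p/q = (1·3 + 1)/(1·1 + 0) = 4/1; p² − 15·q² = 16 − 15 = 1.
  The first convergent with p² − 15·q² = 1 gives the fundamental solution (x₁, y₁) = (4, 1).
Step 2: Apply the recurrence (x_{n+1}, y_{n+1}) = (x₁x_n + 15y₁y_n, x₁y_n + y₁x_n) repeatedly.
  From (x_1, y_1) = (4, 1): x_2 = 4·4 + 15·1·1 = 31; y_2 = 4·1 + 1·4 = 8.
  From (x_2, y_2) = (31, 8): x_3 = 4·31 + 15·1·8 = 244; y_3 = 4·8 + 1·31 = 63.
  From (x_3, y_3) = (244, 63): x_4 = 4·244 + 15·1·63 = 1921; y_4 = 4·63 + 1·244 = 496.
  From (x_4, y_4) = (1921, 496): x_5 = 4·1921 + 15·1·496 = 15124; y_5 = 4·496 + 1·1921 = 3905.
  From (x_5, y_5) = (15124, 3905): x_6 = 4·15124 + 15·1·3905 = 119071; y_6 = 4·3905 + 1·15124 = 30744.
  From (x_6, y_6) = (119071, 30744): x_7 = 4·119071 + 15·1·30744 = 937444; y_7 = 4·30744 + 1·119071 = 242047.
Step 3: Verify x_7² - 15·y_7² = 878801253136 - 878801253135 = 1 (should be 1). ✓

(x_1, y_1) = (4, 1); (x_7, y_7) = (937444, 242047).


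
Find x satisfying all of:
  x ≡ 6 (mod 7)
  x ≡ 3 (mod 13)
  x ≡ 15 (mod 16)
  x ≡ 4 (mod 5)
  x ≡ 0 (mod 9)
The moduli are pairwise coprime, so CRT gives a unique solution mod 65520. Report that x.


Product of moduli M = 7 · 13 · 16 · 5 · 9 = 65520.
Merge one congruence at a time:
  Start: x ≡ 6 (mod 7).
  Combine with x ≡ 3 (mod 13); new modulus lcm = 91.
    Write x = 6 + 7·t and substitute into x ≡ 3 (mod 13): 7·t ≡ 3 − 6 = -3 (mod 13).
    Reduce coefficients mod 13: 7·t ≡ 10 (mod 13).
    The inverse of 7 mod 13 is 2 (since 7·2 = 14 = 1·13 + 1), so t ≡ 2·10 = 20 ≡ 7 (mod 13).
    Then x = 6 + 7·7 = 55, valid modulo lcm(7, 13) = 91: x ≡ 55 (mod 91).
  Combine with x ≡ 15 (mod 16); new modulus lcm = 1456.
    Write x = 55 + 91·t and substitute into x ≡ 15 (mod 16): 91·t ≡ 15 − 55 = -40 (mod 16).
    Reduce coefficients mod 16: 11·t ≡ 8 (mod 16).
    The inverse of 11 mod 16 is 3 (since 11·3 = 33 = 2·16 + 1), so t ≡ 3·8 = 24 ≡ 8 (mod 16).
    Then x = 55 + 91·8 = 783, valid modulo lcm(91, 16) = 1456: x ≡ 783 (mod 1456).
  Combine with x ≡ 4 (mod 5); new modulus lcm = 7280.
    Write x = 783 + 1456·t and substitute into x ≡ 4 (mod 5): 1456·t ≡ 4 − 783 = -779 (mod 5).
    Reduce coefficients mod 5: 1·t ≡ 1 (mod 5).
    So t ≡ 1 (mod 5).
    Then x = 783 + 1456·1 = 2239, valid modulo lcm(1456, 5) = 7280: x ≡ 2239 (mod 7280).
  Combine with x ≡ 0 (mod 9); new modulus lcm = 65520.
    Write x = 2239 + 7280·t and substitute into x ≡ 0 (mod 9): 7280·t ≡ 0 − 2239 = -2239 (mod 9).
    Reduce coefficients mod 9: 8·t ≡ 2 (mod 9).
    The inverse of 8 mod 9 is 8 (since 8·8 = 64 = 7·9 + 1), so t ≡ 8·2 = 16 ≡ 7 (mod 9).
    Then x = 2239 + 7280·7 = 53199, valid modulo lcm(7280, 9) = 65520: x ≡ 53199 (mod 65520).
Verify against each original: 53199 mod 7 = 6, 53199 mod 13 = 3, 53199 mod 16 = 15, 53199 mod 5 = 4, 53199 mod 9 = 0.

x ≡ 53199 (mod 65520).


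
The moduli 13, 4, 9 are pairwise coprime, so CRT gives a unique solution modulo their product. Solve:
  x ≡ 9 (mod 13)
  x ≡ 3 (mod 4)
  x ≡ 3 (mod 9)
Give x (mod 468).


Moduli 13, 4, 9 are pairwise coprime; by CRT there is a unique solution modulo M = 13 · 4 · 9 = 468.
Solve pairwise, accumulating the modulus:
  Start with x ≡ 9 (mod 13).
  Combine with x ≡ 3 (mod 4): since gcd(13, 4) = 1, we get a unique residue mod 52.
    Write x = 9 + 13·t and substitute into x ≡ 3 (mod 4): 13·t ≡ 3 − 9 = -6 (mod 4).
    Reduce coefficients mod 4: 1·t ≡ 2 (mod 4).
    So t ≡ 2 (mod 4).
    Then x = 9 + 13·2 = 35, valid modulo lcm(13, 4) = 52: x ≡ 35 (mod 52).
  Combine with x ≡ 3 (mod 9): since gcd(52, 9) = 1, we get a unique residue mod 468.
    Write x = 35 + 52·t and substitute into x ≡ 3 (mod 9): 52·t ≡ 3 − 35 = -32 (mod 9).
    Reduce coefficients mod 9: 7·t ≡ 4 (mod 9).
    The inverse of 7 mod 9 is 4 (since 7·4 = 28 = 3·9 + 1), so t ≡ 4·4 = 16 ≡ 7 (mod 9).
    Then x = 35 + 52·7 = 399, valid modulo lcm(52, 9) = 468: x ≡ 399 (mod 468).
Verify: 399 mod 13 = 9 ✓, 399 mod 4 = 3 ✓, 399 mod 9 = 3 ✓.

x ≡ 399 (mod 468).
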